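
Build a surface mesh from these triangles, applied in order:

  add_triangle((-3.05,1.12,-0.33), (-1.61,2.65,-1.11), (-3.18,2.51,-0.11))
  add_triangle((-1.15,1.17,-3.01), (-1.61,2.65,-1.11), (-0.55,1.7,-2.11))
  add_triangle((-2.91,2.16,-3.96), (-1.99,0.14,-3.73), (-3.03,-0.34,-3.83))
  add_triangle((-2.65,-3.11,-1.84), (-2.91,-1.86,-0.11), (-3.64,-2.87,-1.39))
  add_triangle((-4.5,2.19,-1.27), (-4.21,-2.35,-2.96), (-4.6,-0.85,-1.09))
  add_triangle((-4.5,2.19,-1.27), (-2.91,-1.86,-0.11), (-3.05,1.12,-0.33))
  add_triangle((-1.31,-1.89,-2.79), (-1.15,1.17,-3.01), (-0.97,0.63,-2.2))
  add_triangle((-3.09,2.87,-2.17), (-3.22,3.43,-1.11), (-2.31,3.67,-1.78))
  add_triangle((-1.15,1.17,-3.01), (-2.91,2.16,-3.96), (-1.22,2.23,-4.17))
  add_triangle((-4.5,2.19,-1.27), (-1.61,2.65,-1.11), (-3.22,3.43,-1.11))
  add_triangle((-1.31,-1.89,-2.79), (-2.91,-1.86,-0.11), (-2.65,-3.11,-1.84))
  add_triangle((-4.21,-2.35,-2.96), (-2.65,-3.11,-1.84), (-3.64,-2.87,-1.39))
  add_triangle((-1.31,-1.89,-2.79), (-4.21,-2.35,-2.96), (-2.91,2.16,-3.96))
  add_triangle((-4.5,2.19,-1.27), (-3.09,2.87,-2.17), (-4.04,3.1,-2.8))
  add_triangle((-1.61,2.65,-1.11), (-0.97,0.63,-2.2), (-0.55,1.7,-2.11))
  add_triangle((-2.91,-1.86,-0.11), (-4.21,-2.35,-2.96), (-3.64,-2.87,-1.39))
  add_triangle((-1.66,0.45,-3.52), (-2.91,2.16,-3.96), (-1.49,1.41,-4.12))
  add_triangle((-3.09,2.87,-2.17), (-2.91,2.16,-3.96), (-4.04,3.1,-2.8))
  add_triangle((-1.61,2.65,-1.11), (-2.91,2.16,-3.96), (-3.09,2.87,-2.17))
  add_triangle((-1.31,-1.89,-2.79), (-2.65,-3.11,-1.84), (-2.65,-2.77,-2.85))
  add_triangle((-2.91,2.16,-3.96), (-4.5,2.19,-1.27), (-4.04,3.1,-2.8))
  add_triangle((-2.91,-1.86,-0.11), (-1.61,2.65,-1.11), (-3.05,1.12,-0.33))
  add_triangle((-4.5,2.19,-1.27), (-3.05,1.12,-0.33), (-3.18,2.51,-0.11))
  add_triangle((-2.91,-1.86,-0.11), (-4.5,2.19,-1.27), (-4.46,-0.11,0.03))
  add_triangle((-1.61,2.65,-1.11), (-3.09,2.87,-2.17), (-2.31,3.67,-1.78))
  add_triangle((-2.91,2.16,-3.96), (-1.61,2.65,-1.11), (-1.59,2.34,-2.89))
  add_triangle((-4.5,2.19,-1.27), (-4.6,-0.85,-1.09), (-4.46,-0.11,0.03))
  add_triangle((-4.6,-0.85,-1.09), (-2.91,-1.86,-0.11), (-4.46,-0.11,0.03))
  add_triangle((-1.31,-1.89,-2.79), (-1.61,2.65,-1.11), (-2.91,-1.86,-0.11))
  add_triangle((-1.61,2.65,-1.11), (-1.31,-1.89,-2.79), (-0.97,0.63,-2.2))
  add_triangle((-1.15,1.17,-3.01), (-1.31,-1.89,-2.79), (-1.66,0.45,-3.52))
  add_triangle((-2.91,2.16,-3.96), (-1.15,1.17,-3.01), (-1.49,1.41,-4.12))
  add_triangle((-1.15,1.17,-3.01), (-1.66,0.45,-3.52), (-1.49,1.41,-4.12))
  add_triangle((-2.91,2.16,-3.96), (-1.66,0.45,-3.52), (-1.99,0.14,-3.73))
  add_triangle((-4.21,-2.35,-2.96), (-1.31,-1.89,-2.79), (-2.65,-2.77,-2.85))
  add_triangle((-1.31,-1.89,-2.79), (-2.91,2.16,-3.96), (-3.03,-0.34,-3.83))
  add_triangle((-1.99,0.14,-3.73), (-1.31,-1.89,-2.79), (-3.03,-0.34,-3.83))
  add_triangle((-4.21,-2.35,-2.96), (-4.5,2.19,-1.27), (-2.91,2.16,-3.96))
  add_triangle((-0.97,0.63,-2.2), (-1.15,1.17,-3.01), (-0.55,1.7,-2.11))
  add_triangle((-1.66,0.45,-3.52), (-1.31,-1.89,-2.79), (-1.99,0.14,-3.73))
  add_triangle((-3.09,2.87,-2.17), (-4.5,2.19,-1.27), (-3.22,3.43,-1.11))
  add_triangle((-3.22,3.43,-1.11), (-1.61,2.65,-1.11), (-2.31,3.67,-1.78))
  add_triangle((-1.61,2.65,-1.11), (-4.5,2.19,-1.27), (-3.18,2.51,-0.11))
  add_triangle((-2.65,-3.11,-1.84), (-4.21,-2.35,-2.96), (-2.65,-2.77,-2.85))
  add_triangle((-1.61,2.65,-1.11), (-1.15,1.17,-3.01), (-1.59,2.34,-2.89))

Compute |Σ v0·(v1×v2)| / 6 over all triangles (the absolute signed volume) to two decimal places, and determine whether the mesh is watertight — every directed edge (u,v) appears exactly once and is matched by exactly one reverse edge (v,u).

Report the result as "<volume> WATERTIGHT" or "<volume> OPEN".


Per-triangle v0·(v1×v2)/6:
  t1: -0.8835
  t2: +0.8085
  t3: +1.4735
  t4: +0.4017
  t5: +4.7914
  t6: +1.1098
  t7: -0.1656
  t8: +0.9396
  t9: +0.5431
  t10: -0.6343
  t11: -0.9940
  t12: +1.3243
  t13: +6.5190
  t14: +0.5970
  t15: -0.7755
  t16: +0.9453
  t17: +0.9797
  t18: +0.6542
  t19: +1.1338
  t20: +0.4397
  t21: +1.7432
  t22: -1.1787
  t23: +0.5983
  t24: -1.9500
  t25: -0.1100
  t26: +1.1205
  t27: +2.6292
  t28: +1.4191
  t29: -5.4256
  t30: -1.1731
  t31: +0.3578
  t32: +0.1080
  t33: -0.0690
  t34: +0.4301
  t35: +0.8904
  t36: -1.6721
  t37: +1.2772
  t38: +11.3436
  t39: -0.0282
  t40: +0.3056
  t41: +1.6073
  t42: +0.1334
  t43: +1.5756
  t44: +1.1502
  t45: -0.1831
Σ = +34.1070 → |volume| = 34.11

Directed edges: 135 total; 7 unmatched, e.g. (-4.21,-2.35,-2.96)→(-4.6,-0.85,-1.09) → open.

34.11 OPEN


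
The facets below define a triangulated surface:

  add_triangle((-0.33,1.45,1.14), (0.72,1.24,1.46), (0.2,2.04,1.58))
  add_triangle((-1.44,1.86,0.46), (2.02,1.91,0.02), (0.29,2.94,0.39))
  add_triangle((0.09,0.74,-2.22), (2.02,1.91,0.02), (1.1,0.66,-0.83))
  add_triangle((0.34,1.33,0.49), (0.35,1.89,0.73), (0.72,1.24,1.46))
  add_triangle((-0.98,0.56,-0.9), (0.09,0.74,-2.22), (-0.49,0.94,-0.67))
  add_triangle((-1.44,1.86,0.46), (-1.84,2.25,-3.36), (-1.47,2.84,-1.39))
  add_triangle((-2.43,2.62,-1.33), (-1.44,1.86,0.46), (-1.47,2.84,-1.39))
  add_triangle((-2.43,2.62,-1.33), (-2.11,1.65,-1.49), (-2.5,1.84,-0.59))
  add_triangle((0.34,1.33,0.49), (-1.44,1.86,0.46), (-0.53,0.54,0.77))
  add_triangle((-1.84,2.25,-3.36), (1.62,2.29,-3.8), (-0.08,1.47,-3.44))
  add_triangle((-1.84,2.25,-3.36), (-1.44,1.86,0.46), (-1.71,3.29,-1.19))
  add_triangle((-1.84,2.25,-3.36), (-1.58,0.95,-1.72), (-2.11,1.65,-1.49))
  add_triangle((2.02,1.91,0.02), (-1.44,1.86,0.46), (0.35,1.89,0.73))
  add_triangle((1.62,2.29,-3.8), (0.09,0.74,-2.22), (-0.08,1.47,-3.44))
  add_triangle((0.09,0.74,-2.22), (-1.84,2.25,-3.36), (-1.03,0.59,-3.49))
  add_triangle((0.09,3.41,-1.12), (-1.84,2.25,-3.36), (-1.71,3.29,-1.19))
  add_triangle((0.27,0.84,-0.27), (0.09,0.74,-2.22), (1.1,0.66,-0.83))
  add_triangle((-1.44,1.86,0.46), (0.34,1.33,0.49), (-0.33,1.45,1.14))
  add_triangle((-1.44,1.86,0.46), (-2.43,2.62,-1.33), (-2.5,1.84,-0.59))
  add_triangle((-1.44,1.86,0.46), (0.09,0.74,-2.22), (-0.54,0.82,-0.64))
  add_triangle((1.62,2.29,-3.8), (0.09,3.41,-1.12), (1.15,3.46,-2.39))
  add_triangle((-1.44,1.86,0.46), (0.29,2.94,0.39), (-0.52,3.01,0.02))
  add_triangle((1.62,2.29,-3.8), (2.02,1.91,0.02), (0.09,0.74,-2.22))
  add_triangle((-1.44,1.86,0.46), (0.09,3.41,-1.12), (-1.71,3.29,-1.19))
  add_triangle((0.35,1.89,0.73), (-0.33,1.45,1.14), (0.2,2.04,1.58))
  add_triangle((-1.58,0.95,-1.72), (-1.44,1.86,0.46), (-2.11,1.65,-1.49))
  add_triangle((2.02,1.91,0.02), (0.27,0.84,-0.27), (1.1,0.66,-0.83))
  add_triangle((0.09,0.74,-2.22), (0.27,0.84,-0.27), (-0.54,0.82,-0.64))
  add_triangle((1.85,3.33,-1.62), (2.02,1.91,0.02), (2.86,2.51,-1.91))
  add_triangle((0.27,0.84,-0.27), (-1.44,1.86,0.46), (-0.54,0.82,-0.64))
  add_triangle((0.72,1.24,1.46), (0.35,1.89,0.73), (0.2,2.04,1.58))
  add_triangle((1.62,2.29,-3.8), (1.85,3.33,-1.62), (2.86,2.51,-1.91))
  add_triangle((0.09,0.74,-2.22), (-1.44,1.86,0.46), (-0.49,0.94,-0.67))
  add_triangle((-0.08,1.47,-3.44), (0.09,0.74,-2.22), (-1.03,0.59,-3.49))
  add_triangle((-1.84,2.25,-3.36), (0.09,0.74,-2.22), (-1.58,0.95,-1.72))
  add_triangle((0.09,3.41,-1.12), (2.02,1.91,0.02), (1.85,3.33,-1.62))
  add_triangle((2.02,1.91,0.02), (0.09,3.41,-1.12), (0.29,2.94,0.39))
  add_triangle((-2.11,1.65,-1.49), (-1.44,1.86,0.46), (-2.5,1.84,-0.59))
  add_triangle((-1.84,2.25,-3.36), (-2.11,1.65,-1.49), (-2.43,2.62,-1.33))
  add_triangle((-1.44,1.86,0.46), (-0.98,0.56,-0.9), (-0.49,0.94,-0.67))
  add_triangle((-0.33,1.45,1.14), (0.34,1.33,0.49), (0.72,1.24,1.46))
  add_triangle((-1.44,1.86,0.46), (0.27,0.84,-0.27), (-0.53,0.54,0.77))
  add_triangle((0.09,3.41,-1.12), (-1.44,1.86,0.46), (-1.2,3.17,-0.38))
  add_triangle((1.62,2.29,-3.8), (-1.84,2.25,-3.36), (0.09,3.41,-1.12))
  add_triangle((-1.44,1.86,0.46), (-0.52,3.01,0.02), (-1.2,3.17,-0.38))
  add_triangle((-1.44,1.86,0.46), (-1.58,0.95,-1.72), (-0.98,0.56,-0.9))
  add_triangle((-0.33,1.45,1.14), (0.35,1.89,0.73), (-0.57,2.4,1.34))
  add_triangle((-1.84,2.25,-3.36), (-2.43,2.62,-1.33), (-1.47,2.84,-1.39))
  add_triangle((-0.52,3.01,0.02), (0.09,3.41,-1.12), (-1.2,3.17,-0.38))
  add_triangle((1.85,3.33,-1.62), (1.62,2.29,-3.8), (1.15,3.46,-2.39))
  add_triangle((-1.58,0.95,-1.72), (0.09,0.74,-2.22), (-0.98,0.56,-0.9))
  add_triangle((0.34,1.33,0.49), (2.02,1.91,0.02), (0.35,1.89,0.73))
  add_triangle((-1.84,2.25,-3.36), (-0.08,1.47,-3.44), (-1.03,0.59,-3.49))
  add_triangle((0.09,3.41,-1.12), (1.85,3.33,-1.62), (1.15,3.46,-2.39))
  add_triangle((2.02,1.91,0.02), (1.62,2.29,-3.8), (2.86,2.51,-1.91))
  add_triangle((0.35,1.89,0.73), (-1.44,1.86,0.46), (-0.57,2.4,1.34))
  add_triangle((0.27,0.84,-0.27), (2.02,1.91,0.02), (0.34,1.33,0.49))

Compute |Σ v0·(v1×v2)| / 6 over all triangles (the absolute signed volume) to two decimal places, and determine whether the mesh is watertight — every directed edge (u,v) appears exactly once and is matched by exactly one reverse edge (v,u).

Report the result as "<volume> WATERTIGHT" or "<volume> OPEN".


Per-triangle v0·(v1×v2)/6:
  t1: +0.0837
  t2: +0.0058
  t3: +0.4696
  t4: +0.0326
  t5: -0.2198
  t6: -0.9483
  t7: +0.7073
  t8: +0.3131
  t9: +0.2758
  t10: +1.4704
  t11: +1.0772
  t12: +0.3793
  t13: +0.5391
  t14: +0.2585
  t15: -0.9090
  t16: +2.5585
  t17: -0.2592
  t18: -0.2922
  t19: +0.5293
  t20: +0.1025
  t21: +0.7227
  t22: +0.3871
  t23: -0.2745
  t24: +1.1862
  t25: +0.1169
  t26: -0.0077
  t27: -0.2004
  t28: -0.2152
  t29: +1.1387
  t30: -0.2264
  t31: +0.1773
  t32: +2.0517
  t33: -0.0084
  t34: +0.1867
  t35: +0.4143
  t36: +1.2374
  t37: +1.4393
  t38: -0.3631
  t39: +0.6317
  t40: -0.2294
  t41: -0.2099
  t42: -0.1650
  t43: -0.2217
  t44: +5.6132
  t45: +0.3716
  t46: +0.0593
  t47: +0.1075
  t48: +1.1329
  t49: +0.5106
  t50: +1.2876
  t51: -0.0170
  t52: +0.0087
  t53: +1.3534
  t54: +0.9388
  t55: -0.7444
  t56: +0.3147
  t57: -0.1884
Σ = +24.4910 → |volume| = 24.49

Directed edges: 171 total; 9 unmatched, e.g. (-0.53,0.54,0.77)→(0.34,1.33,0.49) → open.

24.49 OPEN


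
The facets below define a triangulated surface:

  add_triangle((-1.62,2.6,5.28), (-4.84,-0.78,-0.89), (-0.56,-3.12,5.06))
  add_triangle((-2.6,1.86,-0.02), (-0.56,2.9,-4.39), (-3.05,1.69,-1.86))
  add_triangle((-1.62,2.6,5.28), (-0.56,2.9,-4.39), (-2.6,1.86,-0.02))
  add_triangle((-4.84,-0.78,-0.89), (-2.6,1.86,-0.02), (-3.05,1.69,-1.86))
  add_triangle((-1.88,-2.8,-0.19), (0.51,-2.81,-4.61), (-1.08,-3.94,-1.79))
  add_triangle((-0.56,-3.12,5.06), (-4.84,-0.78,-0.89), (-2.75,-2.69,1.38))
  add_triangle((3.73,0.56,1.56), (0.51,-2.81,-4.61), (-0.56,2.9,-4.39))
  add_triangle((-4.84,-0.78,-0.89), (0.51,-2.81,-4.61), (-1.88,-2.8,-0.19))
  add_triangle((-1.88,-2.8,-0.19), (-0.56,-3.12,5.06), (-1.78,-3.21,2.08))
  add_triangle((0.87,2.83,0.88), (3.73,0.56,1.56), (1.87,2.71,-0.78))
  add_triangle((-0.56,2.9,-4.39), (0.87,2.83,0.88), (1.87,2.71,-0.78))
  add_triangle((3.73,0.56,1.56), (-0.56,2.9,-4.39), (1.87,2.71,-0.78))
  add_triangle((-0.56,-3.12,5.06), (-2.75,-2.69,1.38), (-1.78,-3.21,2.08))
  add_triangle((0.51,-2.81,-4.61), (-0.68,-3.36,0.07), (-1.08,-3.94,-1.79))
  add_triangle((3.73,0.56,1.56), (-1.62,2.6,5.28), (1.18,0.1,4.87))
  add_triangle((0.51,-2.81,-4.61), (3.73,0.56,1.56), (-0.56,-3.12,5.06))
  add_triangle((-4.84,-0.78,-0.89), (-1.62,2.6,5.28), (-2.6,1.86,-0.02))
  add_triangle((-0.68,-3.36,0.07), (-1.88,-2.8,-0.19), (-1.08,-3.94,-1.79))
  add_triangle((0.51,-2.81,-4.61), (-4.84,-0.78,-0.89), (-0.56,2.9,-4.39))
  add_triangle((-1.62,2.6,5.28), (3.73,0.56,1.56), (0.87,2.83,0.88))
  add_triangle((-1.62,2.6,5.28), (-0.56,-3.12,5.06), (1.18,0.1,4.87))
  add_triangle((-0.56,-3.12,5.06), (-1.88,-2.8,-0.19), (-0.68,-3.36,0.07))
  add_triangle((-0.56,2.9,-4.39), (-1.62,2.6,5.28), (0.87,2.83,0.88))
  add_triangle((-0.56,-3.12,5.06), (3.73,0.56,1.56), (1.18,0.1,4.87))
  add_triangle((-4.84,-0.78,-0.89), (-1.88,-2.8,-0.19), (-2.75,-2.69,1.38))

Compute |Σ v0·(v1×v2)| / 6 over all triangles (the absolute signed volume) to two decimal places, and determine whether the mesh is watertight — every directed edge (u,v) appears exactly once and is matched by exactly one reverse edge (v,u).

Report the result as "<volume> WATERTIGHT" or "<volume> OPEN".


190.62 OPEN

Per-triangle v0·(v1×v2)/6:
  t1: +25.5482
  t2: +2.9240
  t3: +8.4708
  t4: +3.1945
  t5: +1.5254
  t6: +4.7489
  t7: +16.4052
  t8: +9.8379
  t9: +0.7226
  t10: +3.4008
  t11: +3.6990
  t12: +3.3782
  t13: +1.8182
  t14: +1.8697
  t15: +8.0214
  t16: +18.6035
  t17: +9.1971
  t18: +1.3376
  t19: +21.3479
  t20: +9.0851
  t21: +11.1988
  t22: +3.6637
  t23: +9.0998
  t24: +8.0059
  t25: +3.5161
Σ = +190.6204 → |volume| = 190.62

Directed edges: 75 total; 9 unmatched, e.g. (-0.56,2.9,-4.39)→(-3.05,1.69,-1.86) → open.


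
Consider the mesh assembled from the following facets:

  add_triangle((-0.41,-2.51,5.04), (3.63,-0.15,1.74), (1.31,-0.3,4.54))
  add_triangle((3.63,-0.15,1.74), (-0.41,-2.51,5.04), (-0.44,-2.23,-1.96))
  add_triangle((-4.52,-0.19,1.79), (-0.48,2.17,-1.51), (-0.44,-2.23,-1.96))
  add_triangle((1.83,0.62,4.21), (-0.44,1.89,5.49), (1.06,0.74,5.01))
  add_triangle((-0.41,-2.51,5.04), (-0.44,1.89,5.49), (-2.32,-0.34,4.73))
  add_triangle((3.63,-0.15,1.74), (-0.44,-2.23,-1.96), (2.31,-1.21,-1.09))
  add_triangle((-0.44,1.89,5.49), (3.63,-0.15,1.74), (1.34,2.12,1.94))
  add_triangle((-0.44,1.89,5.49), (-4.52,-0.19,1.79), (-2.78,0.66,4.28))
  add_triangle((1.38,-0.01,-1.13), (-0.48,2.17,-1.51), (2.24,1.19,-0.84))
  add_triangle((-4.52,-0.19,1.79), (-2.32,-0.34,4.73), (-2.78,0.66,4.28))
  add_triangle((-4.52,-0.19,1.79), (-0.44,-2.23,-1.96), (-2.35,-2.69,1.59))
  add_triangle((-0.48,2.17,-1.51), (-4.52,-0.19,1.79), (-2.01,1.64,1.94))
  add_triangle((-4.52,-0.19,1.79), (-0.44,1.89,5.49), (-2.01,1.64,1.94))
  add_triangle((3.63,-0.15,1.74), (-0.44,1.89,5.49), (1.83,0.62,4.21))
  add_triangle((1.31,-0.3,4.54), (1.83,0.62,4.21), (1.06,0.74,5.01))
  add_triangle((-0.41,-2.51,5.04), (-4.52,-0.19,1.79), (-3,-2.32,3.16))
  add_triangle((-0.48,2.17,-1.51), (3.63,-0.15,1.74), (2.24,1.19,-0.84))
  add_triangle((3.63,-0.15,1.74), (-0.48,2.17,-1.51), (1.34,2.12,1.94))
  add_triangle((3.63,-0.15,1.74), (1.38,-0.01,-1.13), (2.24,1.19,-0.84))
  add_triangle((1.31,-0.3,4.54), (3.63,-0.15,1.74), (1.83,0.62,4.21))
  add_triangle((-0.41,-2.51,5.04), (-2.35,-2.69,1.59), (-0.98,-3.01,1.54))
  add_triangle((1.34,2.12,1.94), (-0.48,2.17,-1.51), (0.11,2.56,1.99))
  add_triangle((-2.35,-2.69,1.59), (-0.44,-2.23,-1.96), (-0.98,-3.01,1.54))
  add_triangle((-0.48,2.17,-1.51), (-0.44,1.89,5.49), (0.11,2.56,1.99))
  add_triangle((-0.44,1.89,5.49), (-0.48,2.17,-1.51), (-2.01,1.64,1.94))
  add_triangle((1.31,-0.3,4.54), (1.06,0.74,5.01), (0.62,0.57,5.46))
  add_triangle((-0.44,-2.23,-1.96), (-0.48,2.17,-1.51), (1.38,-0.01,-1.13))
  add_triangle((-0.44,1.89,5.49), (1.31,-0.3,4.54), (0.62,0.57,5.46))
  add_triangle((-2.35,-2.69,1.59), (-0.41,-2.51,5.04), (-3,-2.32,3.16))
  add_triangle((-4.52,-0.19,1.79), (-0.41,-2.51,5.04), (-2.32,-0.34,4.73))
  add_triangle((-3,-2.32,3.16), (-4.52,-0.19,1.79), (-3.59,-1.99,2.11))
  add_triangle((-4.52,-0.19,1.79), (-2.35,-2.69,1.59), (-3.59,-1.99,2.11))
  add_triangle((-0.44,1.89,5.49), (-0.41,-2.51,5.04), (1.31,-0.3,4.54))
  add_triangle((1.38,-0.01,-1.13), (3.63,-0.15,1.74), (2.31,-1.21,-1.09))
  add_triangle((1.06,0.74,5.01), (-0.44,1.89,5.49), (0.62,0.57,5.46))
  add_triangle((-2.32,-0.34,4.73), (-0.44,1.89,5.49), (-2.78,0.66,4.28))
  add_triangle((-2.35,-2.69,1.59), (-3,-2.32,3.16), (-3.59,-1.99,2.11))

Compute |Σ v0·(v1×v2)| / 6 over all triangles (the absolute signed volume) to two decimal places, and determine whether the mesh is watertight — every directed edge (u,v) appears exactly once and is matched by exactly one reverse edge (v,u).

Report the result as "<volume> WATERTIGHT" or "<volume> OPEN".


Per-triangle v0·(v1×v2)/6:
  t1: +5.2018
  t2: +9.7965
  t3: +6.3537
  t4: +0.8439
  t5: +7.5281
  t6: +1.8092
  t7: +6.0334
  t8: +1.4597
  t9: +1.0234
  t10: +2.8112
  t11: +5.2646
  t12: +4.0961
  t13: +5.2610
  t14: +1.3750
  t15: +0.7607
  t16: +4.3583
  t17: +1.4963
  t18: +3.3726
  t19: +1.3357
  t20: +2.1421
  t21: +2.8213
  t22: +1.6321
  t23: +2.2626
  t24: +1.6943
  t25: +4.0297
  t26: +0.5027
  t27: +2.1337
  t28: -0.2031
  t29: +2.9814
  t30: +6.2661
  t31: +1.5945
  t32: +0.4301
  t33: +6.5120
  t34: +1.2705
  t35: +0.7985
  t36: +2.9445
  t37: +1.0774
Σ = +111.0716 → |volume| = 111.07

Directed edges: 111 total; 9 unmatched, e.g. (-0.41,-2.51,5.04)→(-0.44,-2.23,-1.96) → open.

111.07 OPEN


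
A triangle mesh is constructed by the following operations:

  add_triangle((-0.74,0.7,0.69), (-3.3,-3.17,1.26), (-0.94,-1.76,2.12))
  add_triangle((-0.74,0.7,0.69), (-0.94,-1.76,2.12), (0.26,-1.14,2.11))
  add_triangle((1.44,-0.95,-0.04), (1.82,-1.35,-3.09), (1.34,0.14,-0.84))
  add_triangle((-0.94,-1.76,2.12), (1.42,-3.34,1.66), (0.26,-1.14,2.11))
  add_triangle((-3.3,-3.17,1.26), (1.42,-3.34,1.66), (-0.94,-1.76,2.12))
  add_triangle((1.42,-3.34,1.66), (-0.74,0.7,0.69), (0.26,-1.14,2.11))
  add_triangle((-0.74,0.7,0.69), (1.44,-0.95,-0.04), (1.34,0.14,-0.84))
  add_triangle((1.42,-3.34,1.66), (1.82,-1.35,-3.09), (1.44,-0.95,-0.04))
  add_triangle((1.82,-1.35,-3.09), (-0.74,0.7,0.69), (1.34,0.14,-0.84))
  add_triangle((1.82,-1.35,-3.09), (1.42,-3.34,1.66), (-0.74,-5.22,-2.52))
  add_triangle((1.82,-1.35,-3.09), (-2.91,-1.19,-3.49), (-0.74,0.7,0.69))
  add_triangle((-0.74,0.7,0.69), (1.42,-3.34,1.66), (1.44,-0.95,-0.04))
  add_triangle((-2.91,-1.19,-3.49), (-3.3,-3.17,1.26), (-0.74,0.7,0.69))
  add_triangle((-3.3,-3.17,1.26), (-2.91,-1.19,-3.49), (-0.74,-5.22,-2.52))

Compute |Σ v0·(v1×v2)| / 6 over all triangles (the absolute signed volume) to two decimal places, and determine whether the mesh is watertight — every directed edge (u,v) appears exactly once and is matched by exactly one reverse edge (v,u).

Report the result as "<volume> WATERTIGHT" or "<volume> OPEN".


Per-triangle v0·(v1×v2)/6:
  t1: +1.5586
  t2: +0.6315
  t3: +0.7758
  t4: +1.2948
  t5: +3.5183
  t6: -0.2503
  t7: +0.2053
  t8: +1.8139
  t9: +0.2606
  t10: +9.7430
  t11: +0.9617
  t12: +0.4725
  t13: +3.9301
  t14: +13.8854
Σ = +38.8012 → |volume| = 38.80

Directed edges: 42 total; 6 unmatched, e.g. (-3.3,-3.17,1.26)→(1.42,-3.34,1.66) → open.

38.80 OPEN


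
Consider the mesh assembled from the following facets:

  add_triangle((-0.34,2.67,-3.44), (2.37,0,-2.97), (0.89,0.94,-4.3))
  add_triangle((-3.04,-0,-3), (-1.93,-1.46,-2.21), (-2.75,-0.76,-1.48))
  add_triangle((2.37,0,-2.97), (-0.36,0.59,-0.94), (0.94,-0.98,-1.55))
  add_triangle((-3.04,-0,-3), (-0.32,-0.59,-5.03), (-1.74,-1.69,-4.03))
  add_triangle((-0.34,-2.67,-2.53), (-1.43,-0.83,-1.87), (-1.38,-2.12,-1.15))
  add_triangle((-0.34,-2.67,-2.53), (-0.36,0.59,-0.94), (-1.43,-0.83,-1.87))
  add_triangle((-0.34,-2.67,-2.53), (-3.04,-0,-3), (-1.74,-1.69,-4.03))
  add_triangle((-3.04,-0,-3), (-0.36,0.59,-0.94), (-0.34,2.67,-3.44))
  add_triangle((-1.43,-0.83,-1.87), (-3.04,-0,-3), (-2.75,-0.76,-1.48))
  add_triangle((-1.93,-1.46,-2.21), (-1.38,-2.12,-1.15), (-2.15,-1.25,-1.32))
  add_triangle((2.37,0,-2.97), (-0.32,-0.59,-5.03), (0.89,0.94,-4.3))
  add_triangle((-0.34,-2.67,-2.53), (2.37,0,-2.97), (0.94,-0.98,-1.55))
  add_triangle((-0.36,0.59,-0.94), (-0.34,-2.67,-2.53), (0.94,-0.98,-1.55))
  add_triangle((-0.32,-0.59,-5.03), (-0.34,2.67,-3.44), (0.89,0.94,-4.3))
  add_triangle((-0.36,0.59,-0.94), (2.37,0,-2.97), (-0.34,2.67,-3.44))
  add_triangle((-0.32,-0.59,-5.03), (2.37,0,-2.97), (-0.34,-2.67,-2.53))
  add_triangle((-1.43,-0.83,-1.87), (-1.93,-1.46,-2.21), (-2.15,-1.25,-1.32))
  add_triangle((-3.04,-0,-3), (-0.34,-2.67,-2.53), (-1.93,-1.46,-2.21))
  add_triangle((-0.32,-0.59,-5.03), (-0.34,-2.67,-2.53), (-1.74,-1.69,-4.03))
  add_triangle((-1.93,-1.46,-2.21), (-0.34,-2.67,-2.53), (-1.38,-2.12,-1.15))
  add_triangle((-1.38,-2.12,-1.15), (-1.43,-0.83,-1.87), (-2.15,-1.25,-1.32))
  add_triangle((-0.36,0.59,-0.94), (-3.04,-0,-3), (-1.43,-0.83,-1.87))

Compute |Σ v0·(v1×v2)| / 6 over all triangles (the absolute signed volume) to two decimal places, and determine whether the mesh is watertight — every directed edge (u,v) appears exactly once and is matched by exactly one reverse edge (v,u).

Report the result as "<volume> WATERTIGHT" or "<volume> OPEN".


19.72 OPEN

Per-triangle v0·(v1×v2)/6:
  t1: +1.9233
  t2: +1.0303
  t3: -0.6252
  t4: +3.3452
  t5: -1.0414
  t6: -0.6736
  t7: +1.2498
  t8: +0.1370
  t9: -0.6955
  t10: +0.4473
  t11: +2.7587
  t12: +0.7519
  t13: -0.8306
  t14: +3.1447
  t15: -0.5662
  t16: +5.0389
  t17: +0.1206
  t18: +1.2102
  t19: +2.7690
  t20: +1.0748
  t21: -0.4686
  t22: -0.3831
Σ = +19.7178 → |volume| = 19.72

Directed edges: 66 total; 6 unmatched, e.g. (-1.93,-1.46,-2.21)→(-2.75,-0.76,-1.48) → open.


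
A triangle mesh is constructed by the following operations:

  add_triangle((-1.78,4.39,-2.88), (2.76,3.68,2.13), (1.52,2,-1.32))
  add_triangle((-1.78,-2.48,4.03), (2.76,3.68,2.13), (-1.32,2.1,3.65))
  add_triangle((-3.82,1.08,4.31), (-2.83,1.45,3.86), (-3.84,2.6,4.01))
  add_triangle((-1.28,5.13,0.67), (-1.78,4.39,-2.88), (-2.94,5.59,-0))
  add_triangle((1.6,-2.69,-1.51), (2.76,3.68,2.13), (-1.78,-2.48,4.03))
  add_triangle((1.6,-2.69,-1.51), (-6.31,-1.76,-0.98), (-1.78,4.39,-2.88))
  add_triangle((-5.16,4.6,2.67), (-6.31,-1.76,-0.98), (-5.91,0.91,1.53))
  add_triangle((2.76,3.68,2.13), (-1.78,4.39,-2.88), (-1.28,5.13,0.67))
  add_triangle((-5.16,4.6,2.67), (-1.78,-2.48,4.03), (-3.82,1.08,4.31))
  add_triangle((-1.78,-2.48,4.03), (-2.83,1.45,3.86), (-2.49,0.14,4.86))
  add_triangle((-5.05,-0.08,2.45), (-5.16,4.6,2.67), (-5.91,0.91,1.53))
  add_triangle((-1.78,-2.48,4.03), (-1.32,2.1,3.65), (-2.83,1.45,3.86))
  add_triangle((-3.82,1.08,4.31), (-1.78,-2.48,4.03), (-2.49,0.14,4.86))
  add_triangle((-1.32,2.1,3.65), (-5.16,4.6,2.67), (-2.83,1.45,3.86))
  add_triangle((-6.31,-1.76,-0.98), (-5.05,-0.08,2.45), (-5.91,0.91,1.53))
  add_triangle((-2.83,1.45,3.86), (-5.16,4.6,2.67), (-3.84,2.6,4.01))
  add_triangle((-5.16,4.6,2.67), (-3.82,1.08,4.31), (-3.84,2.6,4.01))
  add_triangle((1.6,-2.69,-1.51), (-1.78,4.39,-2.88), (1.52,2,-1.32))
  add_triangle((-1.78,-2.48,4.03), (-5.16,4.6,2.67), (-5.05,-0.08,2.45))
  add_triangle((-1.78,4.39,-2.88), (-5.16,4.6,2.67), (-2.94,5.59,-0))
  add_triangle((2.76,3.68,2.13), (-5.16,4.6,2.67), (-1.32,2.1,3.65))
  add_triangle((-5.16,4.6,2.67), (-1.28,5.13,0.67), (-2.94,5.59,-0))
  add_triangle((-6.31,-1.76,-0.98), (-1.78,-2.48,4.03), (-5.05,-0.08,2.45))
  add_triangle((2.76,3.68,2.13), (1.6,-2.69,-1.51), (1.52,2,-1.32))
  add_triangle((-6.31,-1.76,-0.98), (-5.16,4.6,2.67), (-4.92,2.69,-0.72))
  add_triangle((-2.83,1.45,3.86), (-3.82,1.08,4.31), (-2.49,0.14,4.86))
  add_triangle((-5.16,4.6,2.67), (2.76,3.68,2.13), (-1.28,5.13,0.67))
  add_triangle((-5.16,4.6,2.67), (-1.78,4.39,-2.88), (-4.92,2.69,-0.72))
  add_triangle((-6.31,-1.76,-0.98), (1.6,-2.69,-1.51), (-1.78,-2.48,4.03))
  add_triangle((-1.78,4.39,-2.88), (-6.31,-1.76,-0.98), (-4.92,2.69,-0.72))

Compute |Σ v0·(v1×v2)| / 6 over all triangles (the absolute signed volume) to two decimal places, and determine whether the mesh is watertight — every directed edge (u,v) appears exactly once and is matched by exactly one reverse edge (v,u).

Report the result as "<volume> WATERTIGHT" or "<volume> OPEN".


Per-triangle v0·(v1×v2)/6:
  t1: +7.7747
  t2: +9.8239
  t3: +0.7765
  t4: +4.1351
  t5: +12.1240
  t6: +17.6241
  t7: +6.2069
  t8: +9.8948
  t9: +1.9434
  t10: -1.4835
  t11: +5.4101
  t12: +4.0350
  t13: +3.1689
  t14: +4.6397
  t15: +5.2821
  t16: -0.1705
  t17: +2.3937
  t18: +5.5820
  t19: +12.8211
  t20: +6.0382
  t21: +12.8428
  t22: +5.2383
  t23: +12.7637
  t24: +5.4977
  t25: +14.5502
  t26: +1.0880
  t27: +12.1656
  t28: +13.4172
  t29: +17.8723
  t30: +11.3496
Σ = +224.8056 → |volume| = 224.81

Directed edges: 90 total, each appears once with its reverse present → watertight.

224.81 WATERTIGHT


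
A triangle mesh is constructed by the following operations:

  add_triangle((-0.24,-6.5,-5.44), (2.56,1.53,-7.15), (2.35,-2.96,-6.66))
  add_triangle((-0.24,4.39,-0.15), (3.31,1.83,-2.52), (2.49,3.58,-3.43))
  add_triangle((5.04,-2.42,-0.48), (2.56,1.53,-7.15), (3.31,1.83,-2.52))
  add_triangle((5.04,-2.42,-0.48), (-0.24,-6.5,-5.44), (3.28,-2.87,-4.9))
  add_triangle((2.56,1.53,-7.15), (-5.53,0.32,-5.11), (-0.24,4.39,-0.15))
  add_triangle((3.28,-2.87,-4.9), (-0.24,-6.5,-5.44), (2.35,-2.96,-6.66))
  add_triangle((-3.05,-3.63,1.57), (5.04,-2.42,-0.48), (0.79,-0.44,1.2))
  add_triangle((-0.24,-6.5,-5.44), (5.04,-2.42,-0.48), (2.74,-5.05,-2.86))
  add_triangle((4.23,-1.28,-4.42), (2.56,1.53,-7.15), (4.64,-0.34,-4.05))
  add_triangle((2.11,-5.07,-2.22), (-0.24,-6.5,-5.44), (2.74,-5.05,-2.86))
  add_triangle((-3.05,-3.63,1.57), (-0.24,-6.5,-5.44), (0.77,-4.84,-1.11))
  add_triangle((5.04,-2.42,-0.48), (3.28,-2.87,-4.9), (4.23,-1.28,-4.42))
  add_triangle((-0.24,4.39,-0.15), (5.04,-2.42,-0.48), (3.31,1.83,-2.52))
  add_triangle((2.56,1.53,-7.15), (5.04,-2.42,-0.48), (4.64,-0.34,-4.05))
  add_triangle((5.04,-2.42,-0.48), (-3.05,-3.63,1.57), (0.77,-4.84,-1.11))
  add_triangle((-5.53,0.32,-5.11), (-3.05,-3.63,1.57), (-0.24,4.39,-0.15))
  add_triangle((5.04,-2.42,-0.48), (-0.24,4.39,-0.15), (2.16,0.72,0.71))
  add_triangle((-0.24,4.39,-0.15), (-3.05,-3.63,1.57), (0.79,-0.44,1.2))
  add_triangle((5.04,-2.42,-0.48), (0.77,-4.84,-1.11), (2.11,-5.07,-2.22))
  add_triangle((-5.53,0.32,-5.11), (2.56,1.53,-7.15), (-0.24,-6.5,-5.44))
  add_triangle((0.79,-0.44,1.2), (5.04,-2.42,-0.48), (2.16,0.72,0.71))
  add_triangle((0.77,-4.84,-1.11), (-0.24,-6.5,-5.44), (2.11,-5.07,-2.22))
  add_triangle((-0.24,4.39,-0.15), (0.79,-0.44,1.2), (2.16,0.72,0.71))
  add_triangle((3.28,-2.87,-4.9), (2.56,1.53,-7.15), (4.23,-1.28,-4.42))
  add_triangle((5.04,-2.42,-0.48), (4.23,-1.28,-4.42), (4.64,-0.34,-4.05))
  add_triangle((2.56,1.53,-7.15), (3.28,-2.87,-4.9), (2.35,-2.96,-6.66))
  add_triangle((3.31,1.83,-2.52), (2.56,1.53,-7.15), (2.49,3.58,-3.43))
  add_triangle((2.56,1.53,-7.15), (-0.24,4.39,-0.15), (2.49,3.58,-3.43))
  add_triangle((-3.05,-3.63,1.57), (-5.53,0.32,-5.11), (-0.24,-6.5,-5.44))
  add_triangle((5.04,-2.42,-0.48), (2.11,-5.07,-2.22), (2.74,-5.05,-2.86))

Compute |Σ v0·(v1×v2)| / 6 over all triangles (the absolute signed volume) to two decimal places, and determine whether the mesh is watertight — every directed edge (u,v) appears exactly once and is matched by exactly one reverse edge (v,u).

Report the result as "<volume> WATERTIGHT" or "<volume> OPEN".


331.64 WATERTIGHT

Per-triangle v0·(v1×v2)/6:
  t1: +11.1167
  t2: +3.4237
  t3: +14.7261
  t4: +19.5496
  t5: +38.4903
  t6: +8.6874
  t7: +5.3920
  t8: +2.6939
  t9: +4.6543
  t10: +3.0136
  t11: +14.0256
  t12: +7.2644
  t13: +7.4204
  t14: -2.5897
  t15: +9.2409
  t16: +17.9514
  t17: +3.5433
  t18: +3.6268
  t19: +4.0489
  t20: +65.1989
  t21: +1.9289
  t22: +5.2390
  t23: +1.4952
  t24: +8.3160
  t25: +4.0943
  t26: +8.1336
  t27: +6.2249
  t28: +7.5495
  t29: +44.6533
  t30: +2.5235
Σ = +331.6364 → |volume| = 331.64

Directed edges: 90 total, each appears once with its reverse present → watertight.


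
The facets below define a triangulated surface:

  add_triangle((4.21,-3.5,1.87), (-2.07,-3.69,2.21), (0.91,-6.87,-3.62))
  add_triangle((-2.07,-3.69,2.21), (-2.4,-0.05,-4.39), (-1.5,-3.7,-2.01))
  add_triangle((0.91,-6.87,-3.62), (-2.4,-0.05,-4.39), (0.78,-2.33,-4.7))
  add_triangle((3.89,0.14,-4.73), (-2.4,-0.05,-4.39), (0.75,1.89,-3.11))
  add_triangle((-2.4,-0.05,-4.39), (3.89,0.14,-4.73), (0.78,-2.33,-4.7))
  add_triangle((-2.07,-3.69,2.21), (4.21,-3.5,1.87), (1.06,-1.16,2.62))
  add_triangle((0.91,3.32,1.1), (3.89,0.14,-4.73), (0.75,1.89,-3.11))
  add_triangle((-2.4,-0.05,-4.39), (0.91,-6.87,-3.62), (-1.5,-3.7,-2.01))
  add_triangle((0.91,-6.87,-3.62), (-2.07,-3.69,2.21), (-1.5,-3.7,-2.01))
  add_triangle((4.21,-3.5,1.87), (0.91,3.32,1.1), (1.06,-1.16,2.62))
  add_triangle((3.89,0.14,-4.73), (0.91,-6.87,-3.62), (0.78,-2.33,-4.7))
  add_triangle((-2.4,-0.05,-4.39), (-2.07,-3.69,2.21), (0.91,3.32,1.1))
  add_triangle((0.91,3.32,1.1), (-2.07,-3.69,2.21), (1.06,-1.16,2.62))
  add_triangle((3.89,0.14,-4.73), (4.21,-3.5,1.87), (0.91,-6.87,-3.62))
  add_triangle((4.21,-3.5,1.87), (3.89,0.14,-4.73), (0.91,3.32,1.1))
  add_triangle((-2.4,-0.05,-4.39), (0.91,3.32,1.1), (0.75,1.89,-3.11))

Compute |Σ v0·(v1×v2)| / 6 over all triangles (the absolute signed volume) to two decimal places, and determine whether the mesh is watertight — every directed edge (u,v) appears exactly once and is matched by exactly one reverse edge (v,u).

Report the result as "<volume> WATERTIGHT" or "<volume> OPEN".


196.25 WATERTIGHT

Per-triangle v0·(v1×v2)/6:
  t1: +28.7027
  t2: +7.7293
  t3: +11.9232
  t4: +8.7754
  t5: +11.2615
  t6: +7.5475
  t7: +7.3497
  t8: +9.7770
  t9: +9.6433
  t10: +6.2835
  t11: +12.9467
  t12: +7.0942
  t13: +4.3770
  t14: +37.2287
  t15: +20.1191
  t16: +5.4947
Σ = +196.2533 → |volume| = 196.25

Directed edges: 48 total, each appears once with its reverse present → watertight.


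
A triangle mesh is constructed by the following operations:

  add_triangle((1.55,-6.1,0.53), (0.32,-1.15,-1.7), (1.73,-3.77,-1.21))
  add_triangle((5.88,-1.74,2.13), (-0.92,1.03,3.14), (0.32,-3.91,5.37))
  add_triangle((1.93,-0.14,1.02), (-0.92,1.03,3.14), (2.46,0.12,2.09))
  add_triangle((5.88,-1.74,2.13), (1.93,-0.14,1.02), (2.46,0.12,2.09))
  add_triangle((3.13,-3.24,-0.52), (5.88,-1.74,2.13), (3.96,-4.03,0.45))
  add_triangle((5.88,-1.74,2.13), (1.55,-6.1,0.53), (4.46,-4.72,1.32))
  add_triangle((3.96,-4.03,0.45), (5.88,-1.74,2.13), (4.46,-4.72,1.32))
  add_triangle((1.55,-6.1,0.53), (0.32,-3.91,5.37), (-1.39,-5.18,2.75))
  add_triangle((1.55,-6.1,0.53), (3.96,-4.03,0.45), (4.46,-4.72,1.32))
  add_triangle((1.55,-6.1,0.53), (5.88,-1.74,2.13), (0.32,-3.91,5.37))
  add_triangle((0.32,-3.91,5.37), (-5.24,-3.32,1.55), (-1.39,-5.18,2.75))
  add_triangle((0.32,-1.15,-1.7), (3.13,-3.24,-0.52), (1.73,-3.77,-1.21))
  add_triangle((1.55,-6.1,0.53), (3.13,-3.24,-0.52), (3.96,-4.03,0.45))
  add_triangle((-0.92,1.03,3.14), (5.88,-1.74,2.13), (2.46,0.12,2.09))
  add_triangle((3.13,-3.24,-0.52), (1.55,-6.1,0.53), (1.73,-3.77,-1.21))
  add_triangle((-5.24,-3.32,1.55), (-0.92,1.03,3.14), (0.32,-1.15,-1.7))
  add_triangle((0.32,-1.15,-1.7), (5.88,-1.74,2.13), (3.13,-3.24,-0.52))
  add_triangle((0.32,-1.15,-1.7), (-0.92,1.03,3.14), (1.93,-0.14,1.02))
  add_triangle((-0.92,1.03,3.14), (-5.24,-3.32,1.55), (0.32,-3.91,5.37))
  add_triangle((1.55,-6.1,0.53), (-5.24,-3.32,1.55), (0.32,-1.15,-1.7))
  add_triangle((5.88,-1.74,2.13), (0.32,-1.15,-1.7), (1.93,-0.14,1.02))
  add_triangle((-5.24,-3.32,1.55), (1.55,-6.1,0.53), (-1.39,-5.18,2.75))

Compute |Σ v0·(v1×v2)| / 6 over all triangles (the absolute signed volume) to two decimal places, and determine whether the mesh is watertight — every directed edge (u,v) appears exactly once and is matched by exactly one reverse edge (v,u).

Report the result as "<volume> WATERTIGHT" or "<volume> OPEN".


130.44 WATERTIGHT

Per-triangle v0·(v1×v2)/6:
  t1: +1.3693
  t2: +16.8882
  t3: -0.1034
  t4: +0.2399
  t5: +2.4000
  t6: +1.5294
  t7: +2.4525
  t8: +12.2651
  t9: +2.3850
  t10: +29.1649
  t11: +12.1177
  t12: +1.3063
  t13: +2.6266
  t14: +1.9960
  t15: +2.9767
  t16: -1.1268
  t17: +2.4072
  t18: -0.7352
  t19: +17.9983
  t20: +11.0969
  t21: +0.4354
  t22: +10.7542
Σ = +130.4442 → |volume| = 130.44

Directed edges: 66 total, each appears once with its reverse present → watertight.


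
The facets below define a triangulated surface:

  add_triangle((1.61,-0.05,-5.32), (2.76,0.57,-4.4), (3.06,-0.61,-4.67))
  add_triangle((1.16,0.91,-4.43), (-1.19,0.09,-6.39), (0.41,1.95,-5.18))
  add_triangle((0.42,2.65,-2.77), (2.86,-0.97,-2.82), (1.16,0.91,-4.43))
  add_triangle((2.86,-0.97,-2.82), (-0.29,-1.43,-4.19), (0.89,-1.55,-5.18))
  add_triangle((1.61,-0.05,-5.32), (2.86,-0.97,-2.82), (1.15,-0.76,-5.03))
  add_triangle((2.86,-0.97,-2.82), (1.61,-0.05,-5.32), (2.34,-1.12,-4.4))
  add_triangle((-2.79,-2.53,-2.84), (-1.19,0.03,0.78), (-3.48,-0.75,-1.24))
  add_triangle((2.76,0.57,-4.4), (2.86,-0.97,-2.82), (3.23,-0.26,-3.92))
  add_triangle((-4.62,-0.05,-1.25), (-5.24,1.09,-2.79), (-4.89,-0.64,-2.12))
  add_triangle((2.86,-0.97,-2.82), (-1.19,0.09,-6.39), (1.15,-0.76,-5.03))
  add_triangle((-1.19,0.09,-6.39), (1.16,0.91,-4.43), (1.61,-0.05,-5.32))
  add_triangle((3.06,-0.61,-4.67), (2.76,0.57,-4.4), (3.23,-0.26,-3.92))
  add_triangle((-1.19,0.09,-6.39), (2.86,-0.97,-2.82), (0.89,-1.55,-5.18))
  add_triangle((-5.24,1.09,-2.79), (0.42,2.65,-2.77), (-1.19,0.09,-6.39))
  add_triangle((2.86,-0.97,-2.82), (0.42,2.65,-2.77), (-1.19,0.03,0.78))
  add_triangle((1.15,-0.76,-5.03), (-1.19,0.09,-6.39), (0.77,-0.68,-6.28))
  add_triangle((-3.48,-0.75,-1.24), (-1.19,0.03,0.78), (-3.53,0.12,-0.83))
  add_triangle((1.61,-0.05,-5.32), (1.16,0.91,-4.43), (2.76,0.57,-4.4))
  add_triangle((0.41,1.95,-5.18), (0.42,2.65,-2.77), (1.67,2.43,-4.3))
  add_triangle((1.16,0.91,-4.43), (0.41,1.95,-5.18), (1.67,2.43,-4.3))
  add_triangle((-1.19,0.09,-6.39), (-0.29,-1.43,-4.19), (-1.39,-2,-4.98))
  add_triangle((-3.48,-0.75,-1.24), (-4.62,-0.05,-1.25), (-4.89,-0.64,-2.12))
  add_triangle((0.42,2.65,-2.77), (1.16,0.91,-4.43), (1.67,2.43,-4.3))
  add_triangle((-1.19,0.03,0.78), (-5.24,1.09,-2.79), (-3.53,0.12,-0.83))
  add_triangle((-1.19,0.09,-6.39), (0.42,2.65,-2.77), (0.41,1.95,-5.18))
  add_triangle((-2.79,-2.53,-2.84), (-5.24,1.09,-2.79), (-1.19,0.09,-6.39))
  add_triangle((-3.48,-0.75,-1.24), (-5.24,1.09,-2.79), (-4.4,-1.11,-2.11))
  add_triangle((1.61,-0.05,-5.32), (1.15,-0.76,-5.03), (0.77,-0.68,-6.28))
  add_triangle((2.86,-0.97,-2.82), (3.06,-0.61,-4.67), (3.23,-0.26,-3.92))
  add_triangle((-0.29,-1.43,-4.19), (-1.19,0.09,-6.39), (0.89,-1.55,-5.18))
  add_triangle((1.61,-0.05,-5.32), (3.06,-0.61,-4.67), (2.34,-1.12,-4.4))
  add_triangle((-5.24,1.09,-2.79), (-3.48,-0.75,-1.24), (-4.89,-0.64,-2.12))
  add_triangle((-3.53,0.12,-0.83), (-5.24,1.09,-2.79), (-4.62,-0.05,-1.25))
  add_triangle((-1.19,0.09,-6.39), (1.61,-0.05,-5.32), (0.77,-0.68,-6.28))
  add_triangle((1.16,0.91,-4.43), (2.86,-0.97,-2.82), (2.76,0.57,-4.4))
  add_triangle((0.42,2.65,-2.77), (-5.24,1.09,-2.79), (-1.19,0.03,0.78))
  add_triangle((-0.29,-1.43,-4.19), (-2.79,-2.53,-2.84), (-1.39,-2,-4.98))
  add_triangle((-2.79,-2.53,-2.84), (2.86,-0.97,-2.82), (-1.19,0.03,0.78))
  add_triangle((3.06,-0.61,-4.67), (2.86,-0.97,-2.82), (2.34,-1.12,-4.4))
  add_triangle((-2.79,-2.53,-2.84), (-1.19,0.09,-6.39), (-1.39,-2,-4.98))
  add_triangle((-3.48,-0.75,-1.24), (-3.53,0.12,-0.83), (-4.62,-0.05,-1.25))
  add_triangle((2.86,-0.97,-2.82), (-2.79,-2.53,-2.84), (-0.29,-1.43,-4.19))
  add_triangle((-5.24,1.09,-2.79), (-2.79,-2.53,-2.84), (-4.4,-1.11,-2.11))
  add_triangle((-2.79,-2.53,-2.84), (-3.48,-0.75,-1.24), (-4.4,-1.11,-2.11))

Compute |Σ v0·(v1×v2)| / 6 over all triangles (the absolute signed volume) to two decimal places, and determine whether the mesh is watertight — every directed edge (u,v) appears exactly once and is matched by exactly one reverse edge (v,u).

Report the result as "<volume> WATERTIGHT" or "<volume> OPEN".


Per-triangle v0·(v1×v2)/6:
  t1: +1.6096
  t2: +2.7272
  t3: +2.9105
  t4: +0.4714
  t5: +1.5795
  t6: -1.0755
  t7: +1.0402
  t8: -0.1407
  t9: +1.3240
  t10: -0.7514
  t11: +2.6118
  t12: +0.6135
  t13: +3.8567
  t14: +14.1733
  t15: -0.9431
  t16: +0.0084
  t17: +0.5440
  t18: +1.3032
  t19: +1.7044
  t20: +1.4366
  t21: +1.8145
  t22: +0.3022
  t23: -1.1846
  t24: +0.5590
  t25: +1.9517
  t26: +15.4502
  t27: +0.7845
  t28: +0.5095
  t29: +0.5083
  t30: +2.0937
  t31: +1.0687
  t32: -0.2645
  t33: +0.2776
  t34: +1.8704
  t35: -1.3163
  t36: +2.8107
  t37: +0.5953
  t38: +0.3439
  t39: +0.6839
  t40: +3.7190
  t41: +0.0323
  t42: +3.3436
  t43: +3.0280
  t44: +0.4334
Σ = +74.4183 → |volume| = 74.42

Directed edges: 132 total, each appears once with its reverse present → watertight.

74.42 WATERTIGHT


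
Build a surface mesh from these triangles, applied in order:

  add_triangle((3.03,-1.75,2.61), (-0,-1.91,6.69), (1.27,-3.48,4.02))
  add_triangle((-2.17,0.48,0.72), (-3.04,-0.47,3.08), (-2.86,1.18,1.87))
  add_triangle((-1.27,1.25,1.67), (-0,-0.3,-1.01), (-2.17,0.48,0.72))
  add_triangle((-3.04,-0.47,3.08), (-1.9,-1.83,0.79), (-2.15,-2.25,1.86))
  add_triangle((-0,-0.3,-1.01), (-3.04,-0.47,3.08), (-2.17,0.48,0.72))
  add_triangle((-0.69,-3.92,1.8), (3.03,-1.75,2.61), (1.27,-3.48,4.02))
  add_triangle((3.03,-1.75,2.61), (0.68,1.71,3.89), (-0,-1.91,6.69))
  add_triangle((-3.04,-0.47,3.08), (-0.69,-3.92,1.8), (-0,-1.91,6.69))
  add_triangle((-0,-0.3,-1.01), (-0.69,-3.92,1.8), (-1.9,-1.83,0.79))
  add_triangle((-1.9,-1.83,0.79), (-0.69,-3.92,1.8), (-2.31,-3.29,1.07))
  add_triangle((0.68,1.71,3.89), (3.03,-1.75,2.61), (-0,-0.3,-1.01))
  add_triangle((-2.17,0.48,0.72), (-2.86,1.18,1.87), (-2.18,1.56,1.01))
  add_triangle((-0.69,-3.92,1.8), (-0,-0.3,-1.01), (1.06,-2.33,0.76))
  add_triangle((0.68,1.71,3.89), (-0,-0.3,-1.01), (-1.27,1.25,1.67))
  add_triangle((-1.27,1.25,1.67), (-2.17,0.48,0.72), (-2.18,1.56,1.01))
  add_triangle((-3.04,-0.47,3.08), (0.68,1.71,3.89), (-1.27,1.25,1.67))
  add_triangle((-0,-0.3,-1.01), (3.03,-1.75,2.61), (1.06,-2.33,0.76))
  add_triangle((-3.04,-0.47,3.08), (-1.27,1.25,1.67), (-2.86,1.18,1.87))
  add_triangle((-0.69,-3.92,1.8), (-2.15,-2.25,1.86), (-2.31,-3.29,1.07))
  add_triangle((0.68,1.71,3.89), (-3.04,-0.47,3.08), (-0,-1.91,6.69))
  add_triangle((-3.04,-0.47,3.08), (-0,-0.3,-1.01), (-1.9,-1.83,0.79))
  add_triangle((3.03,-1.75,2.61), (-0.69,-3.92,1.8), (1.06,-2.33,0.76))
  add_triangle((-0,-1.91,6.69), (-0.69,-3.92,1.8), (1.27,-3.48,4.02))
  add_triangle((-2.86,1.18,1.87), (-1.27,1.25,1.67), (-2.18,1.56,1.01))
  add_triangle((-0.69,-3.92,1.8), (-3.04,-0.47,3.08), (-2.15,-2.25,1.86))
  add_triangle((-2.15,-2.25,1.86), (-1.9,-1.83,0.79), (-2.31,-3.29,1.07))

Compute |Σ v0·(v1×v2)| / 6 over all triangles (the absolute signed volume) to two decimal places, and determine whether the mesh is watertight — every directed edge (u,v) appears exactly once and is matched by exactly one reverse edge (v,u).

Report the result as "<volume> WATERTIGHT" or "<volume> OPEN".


Per-triangle v0·(v1×v2)/6:
  t1: +6.4566
  t2: +0.7906
  t3: +0.2185
  t4: +0.8550
  t5: +0.6421
  t6: +3.0603
  t7: +10.2911
  t8: +11.8602
  t9: +1.1849
  t10: -0.3974
  t11: +0.5719
  t12: +0.3023
  t13: +1.0917
  t14: +0.2049
  t15: -0.3862
  t16: +3.0439
  t17: +0.8530
  t18: +1.0681
  t19: +1.4401
  t20: +9.8711
  t21: +0.6136
  t22: +2.4109
  t23: +6.6176
  t24: +0.4081
  t25: +1.6846
  t26: +0.3196
Σ = +65.0769 → |volume| = 65.08

Directed edges: 78 total, each appears once with its reverse present → watertight.

65.08 WATERTIGHT


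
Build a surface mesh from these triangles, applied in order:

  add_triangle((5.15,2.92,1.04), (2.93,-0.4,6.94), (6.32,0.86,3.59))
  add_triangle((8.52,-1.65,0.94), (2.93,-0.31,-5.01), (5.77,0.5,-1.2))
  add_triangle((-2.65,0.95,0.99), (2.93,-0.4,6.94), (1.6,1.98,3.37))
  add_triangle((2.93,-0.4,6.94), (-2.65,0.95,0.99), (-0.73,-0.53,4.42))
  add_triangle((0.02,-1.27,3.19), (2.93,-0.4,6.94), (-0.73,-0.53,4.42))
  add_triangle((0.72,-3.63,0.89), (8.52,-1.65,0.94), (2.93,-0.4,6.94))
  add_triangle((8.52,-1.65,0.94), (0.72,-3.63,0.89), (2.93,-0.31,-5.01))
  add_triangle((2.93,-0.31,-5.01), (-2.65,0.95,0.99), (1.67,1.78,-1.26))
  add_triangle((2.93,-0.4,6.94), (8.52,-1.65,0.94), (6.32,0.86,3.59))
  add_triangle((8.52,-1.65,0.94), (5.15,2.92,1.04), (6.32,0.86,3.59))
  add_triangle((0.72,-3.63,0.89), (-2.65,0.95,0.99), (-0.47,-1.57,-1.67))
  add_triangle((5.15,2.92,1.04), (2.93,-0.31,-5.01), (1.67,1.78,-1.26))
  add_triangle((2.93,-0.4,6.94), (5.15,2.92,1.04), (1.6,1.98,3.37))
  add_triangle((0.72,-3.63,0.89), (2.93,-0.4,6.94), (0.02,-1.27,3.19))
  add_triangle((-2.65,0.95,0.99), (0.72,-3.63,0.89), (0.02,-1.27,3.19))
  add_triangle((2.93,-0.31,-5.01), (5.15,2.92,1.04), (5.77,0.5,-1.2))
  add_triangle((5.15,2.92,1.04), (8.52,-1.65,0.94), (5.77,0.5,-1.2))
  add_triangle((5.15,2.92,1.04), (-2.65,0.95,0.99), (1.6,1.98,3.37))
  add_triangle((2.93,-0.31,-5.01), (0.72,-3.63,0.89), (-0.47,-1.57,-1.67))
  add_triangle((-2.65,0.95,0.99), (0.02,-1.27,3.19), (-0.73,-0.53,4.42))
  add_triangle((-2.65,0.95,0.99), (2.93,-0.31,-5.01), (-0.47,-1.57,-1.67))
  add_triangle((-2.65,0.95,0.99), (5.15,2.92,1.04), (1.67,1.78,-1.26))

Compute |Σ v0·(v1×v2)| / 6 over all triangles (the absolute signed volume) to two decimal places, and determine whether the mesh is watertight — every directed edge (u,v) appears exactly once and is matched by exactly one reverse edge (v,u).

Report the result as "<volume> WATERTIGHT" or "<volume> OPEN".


Per-triangle v0·(v1×v2)/6:
  t1: +10.7460
  t2: +11.5778
  t3: +7.9220
  t4: +4.0007
  t5: +2.8391
  t6: +32.9892
  t7: +26.1385
  t8: +3.9054
  t9: +18.8925
  t10: +14.6950
  t11: +3.6384
  t12: +6.7083
  t13: +11.2365
  t14: +5.9245
  t15: +4.1154
  t16: +9.3239
  t17: +11.3000
  t18: +5.0096
  t19: +5.9706
  t20: +1.1951
  t21: +3.6099
  t22: +4.4530
Σ = +206.1915 → |volume| = 206.19

Directed edges: 66 total, each appears once with its reverse present → watertight.

206.19 WATERTIGHT
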